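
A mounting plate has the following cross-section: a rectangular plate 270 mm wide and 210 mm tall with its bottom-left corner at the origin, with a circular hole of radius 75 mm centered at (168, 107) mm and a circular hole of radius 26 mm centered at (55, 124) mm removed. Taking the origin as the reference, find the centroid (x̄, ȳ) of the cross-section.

x̄ = 123.80 mm, ȳ = 102.95 mm

Part | A | x̄ᵢ | ȳᵢ | A·x̄ᵢ | A·ȳᵢ
plate | 56700.00 | 135.00 | 105.00 | 7654500.00 | 5953500.00
hole 1 | -17671.46 | 168.00 | 107.00 | -2968805.06 | -1890846.08
hole 2 | -2123.72 | 55.00 | 124.00 | -116804.41 | -263340.86
Σ | 36904.82 |  |  | 4568890.53 | 3799313.06
x̄ = 4568890.53 / 36904.82 = 123.80 mm
ȳ = 3799313.06 / 36904.82 = 102.95 mm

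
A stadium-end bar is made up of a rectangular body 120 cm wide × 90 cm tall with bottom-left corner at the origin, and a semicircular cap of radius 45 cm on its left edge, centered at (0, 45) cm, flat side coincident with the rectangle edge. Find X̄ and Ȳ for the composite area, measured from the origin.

X̄ = 42.00 cm, Ȳ = 45.00 cm

rectangular body: A = 120 × 90 = 10800.00, centroid at (60.00, 45.00).
semicircular end: A = ½π·45² = 3180.86, centroid at (-19.10, 45.00).
ΣA = 13980.86 cm²
ΣAX̄ = (10800.00)(60.00) + (3180.86)(-19.10) = 587250.00 cm³
ΣAȲ = (10800.00)(45.00) + (3180.86)(45.00) = 629138.82 cm³
X̄ = 587250.00 / 13980.86 = 42.00 cm
Ȳ = 629138.82 / 13980.86 = 45.00 cm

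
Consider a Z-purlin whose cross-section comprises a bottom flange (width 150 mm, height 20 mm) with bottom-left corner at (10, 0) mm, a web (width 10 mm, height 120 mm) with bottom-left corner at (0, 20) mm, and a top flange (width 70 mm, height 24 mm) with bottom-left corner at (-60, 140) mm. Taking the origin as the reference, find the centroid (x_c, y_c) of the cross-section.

x_c = 37.24 mm, y_c = 64.86 mm

bottom flange: A = 150 × 20 = 3000.00, centroid at (85.00, 10.00).
web: A = 10 × 120 = 1200.00, centroid at (5.00, 80.00).
top flange: A = 70 × 24 = 1680.00, centroid at (-25.00, 152.00).
ΣA = 5880.00 mm²
ΣAx_c = (3000.00)(85.00) + (1200.00)(5.00) + (1680.00)(-25.00) = 219000.00 mm³
ΣAy_c = (3000.00)(10.00) + (1200.00)(80.00) + (1680.00)(152.00) = 381360.00 mm³
x_c = 219000.00 / 5880.00 = 37.24 mm
y_c = 381360.00 / 5880.00 = 64.86 mm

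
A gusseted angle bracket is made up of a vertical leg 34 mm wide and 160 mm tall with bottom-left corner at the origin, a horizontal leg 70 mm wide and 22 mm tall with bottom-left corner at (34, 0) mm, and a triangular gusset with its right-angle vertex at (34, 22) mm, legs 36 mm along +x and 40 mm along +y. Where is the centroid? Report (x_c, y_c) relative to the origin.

vertical leg: A = 34 × 160 = 5440.00, centroid at (17.00, 80.00).
horizontal leg: A = 70 × 22 = 1540.00, centroid at (69.00, 11.00).
gusset: A = ½·36·40 = 720.00, centroid at (46.00, 35.33).
ΣA = 7700.00 mm²
ΣAx_c = (5440.00)(17.00) + (1540.00)(69.00) + (720.00)(46.00) = 231860.00 mm³
ΣAy_c = (5440.00)(80.00) + (1540.00)(11.00) + (720.00)(35.33) = 477580.00 mm³
x_c = 231860.00 / 7700.00 = 30.11 mm
y_c = 477580.00 / 7700.00 = 62.02 mm

x_c = 30.11 mm, y_c = 62.02 mm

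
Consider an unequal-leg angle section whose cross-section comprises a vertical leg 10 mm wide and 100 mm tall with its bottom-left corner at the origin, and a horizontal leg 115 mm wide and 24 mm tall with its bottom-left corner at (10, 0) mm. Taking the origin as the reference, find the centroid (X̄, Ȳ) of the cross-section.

X̄ = 50.88 mm, Ȳ = 22.11 mm

vertical leg: A = 10 × 100 = 1000.00, centroid at (5.00, 50.00).
horizontal leg: A = 115 × 24 = 2760.00, centroid at (67.50, 12.00).
ΣA = 3760.00 mm², ΣAX̄ = 191300.00 mm³, ΣAȲ = 83120.00 mm³.
X̄ = 191300.00/3760.00 = 50.88 mm; Ȳ = 83120.00/3760.00 = 22.11 mm.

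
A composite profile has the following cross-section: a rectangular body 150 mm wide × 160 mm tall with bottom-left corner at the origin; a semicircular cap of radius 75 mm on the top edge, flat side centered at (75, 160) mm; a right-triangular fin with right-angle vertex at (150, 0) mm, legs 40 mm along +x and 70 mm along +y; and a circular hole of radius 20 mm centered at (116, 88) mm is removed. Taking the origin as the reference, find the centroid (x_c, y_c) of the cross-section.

x_c = 77.19 mm, y_c = 107.25 mm

Part | A | x̄ᵢ | ȳᵢ | A·x̄ᵢ | A·ȳᵢ
rectangular body | 24000.00 | 75.00 | 80.00 | 1800000.00 | 1920000.00
semicircular top | 8835.73 | 75.00 | 191.83 | 662679.70 | 1694966.69
triangular fin | 1400.00 | 163.33 | 23.33 | 228666.67 | 32666.67
hole | -1256.64 | 116.00 | 88.00 | -145769.90 | -110584.06
Σ | 32979.09 |  |  | 2545576.47 | 3537049.30
x_c = 2545576.47 / 32979.09 = 77.19 mm
y_c = 3537049.30 / 32979.09 = 107.25 mm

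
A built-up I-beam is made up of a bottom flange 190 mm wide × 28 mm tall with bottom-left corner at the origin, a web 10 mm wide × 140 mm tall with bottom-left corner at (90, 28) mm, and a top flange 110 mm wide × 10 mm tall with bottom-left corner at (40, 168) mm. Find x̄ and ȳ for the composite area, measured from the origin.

x̄ = 95.00 mm, ȳ = 51.40 mm

Part | A | x̄ᵢ | ȳᵢ | A·x̄ᵢ | A·ȳᵢ
bottom flange | 5320.00 | 95.00 | 14.00 | 505400.00 | 74480.00
web | 1400.00 | 95.00 | 98.00 | 133000.00 | 137200.00
top flange | 1100.00 | 95.00 | 173.00 | 104500.00 | 190300.00
Σ | 7820.00 |  |  | 742900.00 | 401980.00
x̄ = 742900.00 / 7820.00 = 95.00 mm
ȳ = 401980.00 / 7820.00 = 51.40 mm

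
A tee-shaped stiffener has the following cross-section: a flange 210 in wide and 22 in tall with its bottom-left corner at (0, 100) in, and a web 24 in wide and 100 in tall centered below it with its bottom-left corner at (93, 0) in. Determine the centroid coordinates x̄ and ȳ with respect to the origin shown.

web: A = 24 × 100 = 2400.00, centroid at (105.00, 50.00).
flange: A = 210 × 22 = 4620.00, centroid at (105.00, 111.00).
ΣA = 7020.00 in², ΣAx̄ = 737100.00 in³, ΣAȳ = 632820.00 in³.
x̄ = 737100.00/7020.00 = 105.00 in; ȳ = 632820.00/7020.00 = 90.15 in.

x̄ = 105.00 in, ȳ = 90.15 in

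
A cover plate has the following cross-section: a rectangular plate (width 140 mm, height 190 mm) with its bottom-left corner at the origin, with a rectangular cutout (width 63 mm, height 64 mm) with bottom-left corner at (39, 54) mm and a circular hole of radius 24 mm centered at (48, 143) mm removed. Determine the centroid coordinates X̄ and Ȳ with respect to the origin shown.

plate: A = 140 × 190 = 26600.00, centroid at (70.00, 95.00).
hole 1: A = −(63 × 64) = -4032.00, centroid at (70.50, 86.00).
hole 2: A = −π·24² = -1809.56, centroid at (48.00, 143.00).
ΣA = 20758.44 mm², ΣAX̄ = 1490885.25 mm³, ΣAȲ = 1921481.30 mm³.
X̄ = 1490885.25/20758.44 = 71.82 mm; Ȳ = 1921481.30/20758.44 = 92.56 mm.

X̄ = 71.82 mm, Ȳ = 92.56 mm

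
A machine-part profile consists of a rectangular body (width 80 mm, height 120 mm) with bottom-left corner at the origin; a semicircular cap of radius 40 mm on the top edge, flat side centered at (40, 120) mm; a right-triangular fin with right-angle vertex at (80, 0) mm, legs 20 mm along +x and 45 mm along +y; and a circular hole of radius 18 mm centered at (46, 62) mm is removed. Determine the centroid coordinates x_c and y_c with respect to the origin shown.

rectangular body: A = 80 × 120 = 9600.00, centroid at (40.00, 60.00).
semicircular top: A = ½π·40² = 2513.27, centroid at (40.00, 136.98).
triangular fin: A = ½·20·45 = 450.00, centroid at (86.67, 15.00).
hole: A = −π·18² = -1017.88, centroid at (46.00, 62.00).
ΣA = 11545.40 mm²
ΣAx_c = (9600.00)(40.00) + (2513.27)(40.00) + (450.00)(86.67) + (-1017.88)(46.00) = 476708.67 mm³
ΣAy_c = (9600.00)(60.00) + (2513.27)(136.98) + (450.00)(15.00) + (-1017.88)(62.00) = 863901.25 mm³
x_c = 476708.67 / 11545.40 = 41.29 mm
y_c = 863901.25 / 11545.40 = 74.83 mm

x_c = 41.29 mm, y_c = 74.83 mm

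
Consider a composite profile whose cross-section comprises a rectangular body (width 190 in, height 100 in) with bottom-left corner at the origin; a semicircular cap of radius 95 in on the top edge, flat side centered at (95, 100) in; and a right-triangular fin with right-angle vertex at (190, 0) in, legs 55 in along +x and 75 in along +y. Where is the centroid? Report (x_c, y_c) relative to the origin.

Part | A | x̄ᵢ | ȳᵢ | A·x̄ᵢ | A·ȳᵢ
rectangular body | 19000.00 | 95.00 | 50.00 | 1805000.00 | 950000.00
semicircular top | 14176.44 | 95.00 | 140.32 | 1346761.50 | 1989227.02
triangular fin | 2062.50 | 208.33 | 25.00 | 429687.50 | 51562.50
Σ | 35238.94 |  |  | 3581449.00 | 2990789.52
x_c = 3581449.00 / 35238.94 = 101.63 in
y_c = 2990789.52 / 35238.94 = 84.87 in

x_c = 101.63 in, y_c = 84.87 in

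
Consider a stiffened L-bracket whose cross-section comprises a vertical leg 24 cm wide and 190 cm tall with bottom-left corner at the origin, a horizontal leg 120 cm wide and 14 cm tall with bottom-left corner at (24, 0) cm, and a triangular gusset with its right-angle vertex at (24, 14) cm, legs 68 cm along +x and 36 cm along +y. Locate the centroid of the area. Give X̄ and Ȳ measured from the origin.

X̄ = 33.89 cm, Ȳ = 63.88 cm

vertical leg: A = 24 × 190 = 4560.00, centroid at (12.00, 95.00).
horizontal leg: A = 120 × 14 = 1680.00, centroid at (84.00, 7.00).
gusset: A = ½·68·36 = 1224.00, centroid at (46.67, 26.00).
ΣA = 7464.00 cm², ΣAX̄ = 252960.00 cm³, ΣAȲ = 476784.00 cm³.
X̄ = 252960.00/7464.00 = 33.89 cm; Ȳ = 476784.00/7464.00 = 63.88 cm.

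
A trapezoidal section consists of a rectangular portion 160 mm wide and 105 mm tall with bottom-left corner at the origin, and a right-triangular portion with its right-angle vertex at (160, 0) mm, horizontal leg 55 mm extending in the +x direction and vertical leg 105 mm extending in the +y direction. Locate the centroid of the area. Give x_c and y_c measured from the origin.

Part | A | x̄ᵢ | ȳᵢ | A·x̄ᵢ | A·ȳᵢ
rectangular portion | 16800.00 | 80.00 | 52.50 | 1344000.00 | 882000.00
triangular portion | 2887.50 | 178.33 | 35.00 | 514937.50 | 101062.50
Σ | 19687.50 |  |  | 1858937.50 | 983062.50
x_c = 1858937.50 / 19687.50 = 94.42 mm
y_c = 983062.50 / 19687.50 = 49.93 mm

x_c = 94.42 mm, y_c = 49.93 mm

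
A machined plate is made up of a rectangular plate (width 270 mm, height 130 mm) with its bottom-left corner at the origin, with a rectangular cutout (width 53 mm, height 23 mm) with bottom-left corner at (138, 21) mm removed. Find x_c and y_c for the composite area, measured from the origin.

Part | A | x̄ᵢ | ȳᵢ | A·x̄ᵢ | A·ȳᵢ
plate | 35100.00 | 135.00 | 65.00 | 4738500.00 | 2281500.00
hole | -1219.00 | 164.50 | 32.50 | -200525.50 | -39617.50
Σ | 33881.00 |  |  | 4537974.50 | 2241882.50
x_c = 4537974.50 / 33881.00 = 133.94 mm
y_c = 2241882.50 / 33881.00 = 66.17 mm

x_c = 133.94 mm, y_c = 66.17 mm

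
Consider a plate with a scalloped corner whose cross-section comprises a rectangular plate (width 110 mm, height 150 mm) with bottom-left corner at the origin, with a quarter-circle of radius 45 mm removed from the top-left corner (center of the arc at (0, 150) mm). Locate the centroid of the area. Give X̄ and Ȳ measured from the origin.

plate: A = 110 × 150 = 16500.00, centroid at (55.00, 75.00).
removed quarter-circle: A = −¼π·45² = -1590.43, centroid at (19.10, 130.90).
ΣA = 14909.57 mm²
ΣAX̄ = (16500.00)(55.00) + (-1590.43)(19.10) = 877125.00 mm³
ΣAȲ = (16500.00)(75.00) + (-1590.43)(130.90) = 1029310.31 mm³
X̄ = 877125.00 / 14909.57 = 58.83 mm
Ȳ = 1029310.31 / 14909.57 = 69.04 mm

X̄ = 58.83 mm, Ȳ = 69.04 mm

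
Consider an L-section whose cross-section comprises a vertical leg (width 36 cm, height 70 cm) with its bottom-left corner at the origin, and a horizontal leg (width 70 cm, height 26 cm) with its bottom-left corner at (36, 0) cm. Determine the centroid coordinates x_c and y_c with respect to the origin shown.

Part | A | x̄ᵢ | ȳᵢ | A·x̄ᵢ | A·ȳᵢ
vertical leg | 2520.00 | 18.00 | 35.00 | 45360.00 | 88200.00
horizontal leg | 1820.00 | 71.00 | 13.00 | 129220.00 | 23660.00
Σ | 4340.00 |  |  | 174580.00 | 111860.00
x_c = 174580.00 / 4340.00 = 40.23 cm
y_c = 111860.00 / 4340.00 = 25.77 cm

x_c = 40.23 cm, y_c = 25.77 cm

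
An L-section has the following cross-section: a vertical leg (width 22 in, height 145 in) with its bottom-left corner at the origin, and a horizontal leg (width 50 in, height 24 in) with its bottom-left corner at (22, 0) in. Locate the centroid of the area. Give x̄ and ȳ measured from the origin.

Part | A | x̄ᵢ | ȳᵢ | A·x̄ᵢ | A·ȳᵢ
vertical leg | 3190.00 | 11.00 | 72.50 | 35090.00 | 231275.00
horizontal leg | 1200.00 | 47.00 | 12.00 | 56400.00 | 14400.00
Σ | 4390.00 |  |  | 91490.00 | 245675.00
x̄ = 91490.00 / 4390.00 = 20.84 in
ȳ = 245675.00 / 4390.00 = 55.96 in

x̄ = 20.84 in, ȳ = 55.96 in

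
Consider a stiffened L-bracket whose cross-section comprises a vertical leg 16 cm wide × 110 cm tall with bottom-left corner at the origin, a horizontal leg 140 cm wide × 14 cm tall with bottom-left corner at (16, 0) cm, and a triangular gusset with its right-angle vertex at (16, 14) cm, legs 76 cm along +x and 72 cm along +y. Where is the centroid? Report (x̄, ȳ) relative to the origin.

vertical leg: A = 16 × 110 = 1760.00, centroid at (8.00, 55.00).
horizontal leg: A = 140 × 14 = 1960.00, centroid at (86.00, 7.00).
gusset: A = ½·76·72 = 2736.00, centroid at (41.33, 38.00).
ΣA = 6456.00 cm², ΣAx̄ = 295728.00 cm³, ΣAȳ = 214488.00 cm³.
x̄ = 295728.00/6456.00 = 45.81 cm; ȳ = 214488.00/6456.00 = 33.22 cm.

x̄ = 45.81 cm, ȳ = 33.22 cm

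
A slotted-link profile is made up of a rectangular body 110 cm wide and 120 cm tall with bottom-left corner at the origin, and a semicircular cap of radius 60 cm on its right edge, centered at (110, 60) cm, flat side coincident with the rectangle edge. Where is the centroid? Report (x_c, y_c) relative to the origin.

rectangular body: A = 110 × 120 = 13200.00, centroid at (55.00, 60.00).
semicircular end: A = ½π·60² = 5654.87, centroid at (135.46, 60.00).
ΣA = 18854.87 cm², ΣAx_c = 1492035.35 cm³, ΣAy_c = 1131292.01 cm³.
x_c = 1492035.35/18854.87 = 79.13 cm; y_c = 1131292.01/18854.87 = 60.00 cm.

x_c = 79.13 cm, y_c = 60.00 cm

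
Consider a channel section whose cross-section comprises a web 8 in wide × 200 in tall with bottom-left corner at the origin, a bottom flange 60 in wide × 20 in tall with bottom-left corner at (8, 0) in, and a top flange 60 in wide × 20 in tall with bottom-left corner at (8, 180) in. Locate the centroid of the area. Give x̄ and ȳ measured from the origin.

web: A = 8 × 200 = 1600.00, centroid at (4.00, 100.00).
bottom flange: A = 60 × 20 = 1200.00, centroid at (38.00, 10.00).
top flange: A = 60 × 20 = 1200.00, centroid at (38.00, 190.00).
ΣA = 4000.00 in², ΣAx̄ = 97600.00 in³, ΣAȳ = 400000.00 in³.
x̄ = 97600.00/4000.00 = 24.40 in; ȳ = 400000.00/4000.00 = 100.00 in.

x̄ = 24.40 in, ȳ = 100.00 in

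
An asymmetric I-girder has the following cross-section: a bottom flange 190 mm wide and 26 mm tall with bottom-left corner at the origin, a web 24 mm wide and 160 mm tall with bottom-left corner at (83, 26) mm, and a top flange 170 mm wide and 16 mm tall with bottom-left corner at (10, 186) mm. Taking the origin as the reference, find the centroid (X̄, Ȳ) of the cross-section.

X̄ = 95.00 mm, Ȳ = 86.86 mm

bottom flange: A = 190 × 26 = 4940.00, centroid at (95.00, 13.00).
web: A = 24 × 160 = 3840.00, centroid at (95.00, 106.00).
top flange: A = 170 × 16 = 2720.00, centroid at (95.00, 194.00).
ΣA = 11500.00 mm², ΣAX̄ = 1092500.00 mm³, ΣAȲ = 998940.00 mm³.
X̄ = 1092500.00/11500.00 = 95.00 mm; Ȳ = 998940.00/11500.00 = 86.86 mm.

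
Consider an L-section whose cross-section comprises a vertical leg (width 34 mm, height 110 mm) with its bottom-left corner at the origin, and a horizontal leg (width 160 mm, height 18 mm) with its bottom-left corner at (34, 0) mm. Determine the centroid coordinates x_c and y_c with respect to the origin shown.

Part | A | x̄ᵢ | ȳᵢ | A·x̄ᵢ | A·ȳᵢ
vertical leg | 3740.00 | 17.00 | 55.00 | 63580.00 | 205700.00
horizontal leg | 2880.00 | 114.00 | 9.00 | 328320.00 | 25920.00
Σ | 6620.00 |  |  | 391900.00 | 231620.00
x_c = 391900.00 / 6620.00 = 59.20 mm
y_c = 231620.00 / 6620.00 = 34.99 mm

x_c = 59.20 mm, y_c = 34.99 mm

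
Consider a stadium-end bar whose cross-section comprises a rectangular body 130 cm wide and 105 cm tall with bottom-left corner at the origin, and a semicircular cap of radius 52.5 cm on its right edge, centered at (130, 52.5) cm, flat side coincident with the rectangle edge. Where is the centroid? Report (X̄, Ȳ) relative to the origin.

X̄ = 86.02 cm, Ȳ = 52.50 cm

rectangular body: A = 130 × 105 = 13650.00, centroid at (65.00, 52.50).
semicircular end: A = ½π·52.5² = 4329.51, centroid at (152.28, 52.50).
ΣA = 17979.51 cm²
ΣAX̄ = (13650.00)(65.00) + (4329.51)(152.28) = 1546554.71 cm³
ΣAȲ = (13650.00)(52.50) + (4329.51)(52.50) = 943924.14 cm³
X̄ = 1546554.71 / 17979.51 = 86.02 cm
Ȳ = 943924.14 / 17979.51 = 52.50 cm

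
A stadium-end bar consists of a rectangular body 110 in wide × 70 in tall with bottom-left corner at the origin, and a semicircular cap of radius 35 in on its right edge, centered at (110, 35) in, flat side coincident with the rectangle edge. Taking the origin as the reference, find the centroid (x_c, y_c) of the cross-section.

rectangular body: A = 110 × 70 = 7700.00, centroid at (55.00, 35.00).
semicircular end: A = ½π·35² = 1924.23, centroid at (124.85, 35.00).
ΣA = 9624.23 in²
ΣAx_c = (7700.00)(55.00) + (1924.23)(124.85) = 663748.14 in³
ΣAy_c = (7700.00)(35.00) + (1924.23)(35.00) = 336847.89 in³
x_c = 663748.14 / 9624.23 = 68.97 in
y_c = 336847.89 / 9624.23 = 35.00 in

x_c = 68.97 in, y_c = 35.00 in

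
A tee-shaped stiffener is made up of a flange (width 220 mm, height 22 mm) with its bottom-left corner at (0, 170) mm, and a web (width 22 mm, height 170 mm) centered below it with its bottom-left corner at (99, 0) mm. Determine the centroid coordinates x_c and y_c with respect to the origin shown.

x_c = 110.00 mm, y_c = 139.15 mm

web: A = 22 × 170 = 3740.00, centroid at (110.00, 85.00).
flange: A = 220 × 22 = 4840.00, centroid at (110.00, 181.00).
ΣA = 8580.00 mm²
ΣAx_c = (3740.00)(110.00) + (4840.00)(110.00) = 943800.00 mm³
ΣAy_c = (3740.00)(85.00) + (4840.00)(181.00) = 1193940.00 mm³
x_c = 943800.00 / 8580.00 = 110.00 mm
y_c = 1193940.00 / 8580.00 = 139.15 mm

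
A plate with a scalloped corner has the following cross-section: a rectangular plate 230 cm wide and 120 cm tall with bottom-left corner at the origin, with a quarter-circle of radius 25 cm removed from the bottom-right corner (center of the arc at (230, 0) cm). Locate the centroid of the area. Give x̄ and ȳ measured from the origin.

x̄ = 113.11 cm, ȳ = 60.89 cm

Part | A | x̄ᵢ | ȳᵢ | A·x̄ᵢ | A·ȳᵢ
plate | 27600.00 | 115.00 | 60.00 | 3174000.00 | 1656000.00
removed quarter-circle | -490.87 | 219.39 | 10.61 | -107692.65 | -5208.33
Σ | 27109.13 |  |  | 3066307.35 | 1650791.67
x̄ = 3066307.35 / 27109.13 = 113.11 cm
ȳ = 1650791.67 / 27109.13 = 60.89 cm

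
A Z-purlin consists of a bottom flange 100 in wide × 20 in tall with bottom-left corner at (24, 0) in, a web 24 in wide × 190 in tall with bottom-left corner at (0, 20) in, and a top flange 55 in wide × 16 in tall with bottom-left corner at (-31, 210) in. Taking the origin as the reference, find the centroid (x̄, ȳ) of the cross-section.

x̄ = 26.83 in, ȳ = 98.96 in

Part | A | x̄ᵢ | ȳᵢ | A·x̄ᵢ | A·ȳᵢ
bottom flange | 2000.00 | 74.00 | 10.00 | 148000.00 | 20000.00
web | 4560.00 | 12.00 | 115.00 | 54720.00 | 524400.00
top flange | 880.00 | -3.50 | 218.00 | -3080.00 | 191840.00
Σ | 7440.00 |  |  | 199640.00 | 736240.00
x̄ = 199640.00 / 7440.00 = 26.83 in
ȳ = 736240.00 / 7440.00 = 98.96 in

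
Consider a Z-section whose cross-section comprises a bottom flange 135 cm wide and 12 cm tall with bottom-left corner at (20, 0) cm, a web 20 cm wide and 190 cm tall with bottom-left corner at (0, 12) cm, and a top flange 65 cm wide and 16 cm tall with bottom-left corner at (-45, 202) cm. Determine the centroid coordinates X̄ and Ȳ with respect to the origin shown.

bottom flange: A = 135 × 12 = 1620.00, centroid at (87.50, 6.00).
web: A = 20 × 190 = 3800.00, centroid at (10.00, 107.00).
top flange: A = 65 × 16 = 1040.00, centroid at (-12.50, 210.00).
ΣA = 6460.00 cm²
ΣAX̄ = (1620.00)(87.50) + (3800.00)(10.00) + (1040.00)(-12.50) = 166750.00 cm³
ΣAȲ = (1620.00)(6.00) + (3800.00)(107.00) + (1040.00)(210.00) = 634720.00 cm³
X̄ = 166750.00 / 6460.00 = 25.81 cm
Ȳ = 634720.00 / 6460.00 = 98.25 cm

X̄ = 25.81 cm, Ȳ = 98.25 cm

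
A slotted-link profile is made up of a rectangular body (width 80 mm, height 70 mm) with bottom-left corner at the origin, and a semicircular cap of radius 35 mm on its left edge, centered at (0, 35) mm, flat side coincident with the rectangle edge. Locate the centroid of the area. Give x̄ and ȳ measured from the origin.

rectangular body: A = 80 × 70 = 5600.00, centroid at (40.00, 35.00).
semicircular end: A = ½π·35² = 1924.23, centroid at (-14.85, 35.00).
ΣA = 7524.23 mm²
ΣAx̄ = (5600.00)(40.00) + (1924.23)(-14.85) = 195416.67 mm³
ΣAȳ = (5600.00)(35.00) + (1924.23)(35.00) = 263347.89 mm³
x̄ = 195416.67 / 7524.23 = 25.97 mm
ȳ = 263347.89 / 7524.23 = 35.00 mm

x̄ = 25.97 mm, ȳ = 35.00 mm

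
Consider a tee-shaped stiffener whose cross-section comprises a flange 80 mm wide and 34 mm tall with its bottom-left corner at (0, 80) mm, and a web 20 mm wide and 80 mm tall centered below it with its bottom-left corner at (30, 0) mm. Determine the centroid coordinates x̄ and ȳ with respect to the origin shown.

web: A = 20 × 80 = 1600.00, centroid at (40.00, 40.00).
flange: A = 80 × 34 = 2720.00, centroid at (40.00, 97.00).
ΣA = 4320.00 mm²
ΣAx̄ = (1600.00)(40.00) + (2720.00)(40.00) = 172800.00 mm³
ΣAȳ = (1600.00)(40.00) + (2720.00)(97.00) = 327840.00 mm³
x̄ = 172800.00 / 4320.00 = 40.00 mm
ȳ = 327840.00 / 4320.00 = 75.89 mm

x̄ = 40.00 mm, ȳ = 75.89 mm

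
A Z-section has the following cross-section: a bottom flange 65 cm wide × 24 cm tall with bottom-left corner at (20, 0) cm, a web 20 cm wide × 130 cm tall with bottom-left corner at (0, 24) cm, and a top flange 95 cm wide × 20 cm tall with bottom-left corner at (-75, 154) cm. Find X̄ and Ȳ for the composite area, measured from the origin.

Part | A | x̄ᵢ | ȳᵢ | A·x̄ᵢ | A·ȳᵢ
bottom flange | 1560.00 | 52.50 | 12.00 | 81900.00 | 18720.00
web | 2600.00 | 10.00 | 89.00 | 26000.00 | 231400.00
top flange | 1900.00 | -27.50 | 164.00 | -52250.00 | 311600.00
Σ | 6060.00 |  |  | 55650.00 | 561720.00
X̄ = 55650.00 / 6060.00 = 9.18 cm
Ȳ = 561720.00 / 6060.00 = 92.69 cm

X̄ = 9.18 cm, Ȳ = 92.69 cm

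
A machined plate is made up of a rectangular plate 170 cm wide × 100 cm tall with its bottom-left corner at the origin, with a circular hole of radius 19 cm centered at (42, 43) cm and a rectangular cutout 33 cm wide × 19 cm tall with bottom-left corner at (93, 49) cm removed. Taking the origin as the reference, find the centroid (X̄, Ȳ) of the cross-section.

plate: A = 170 × 100 = 17000.00, centroid at (85.00, 50.00).
hole 1: A = −π·19² = -1134.11, centroid at (42.00, 43.00).
hole 2: A = −(33 × 19) = -627.00, centroid at (109.50, 58.50).
ΣA = 15238.89 cm², ΣAX̄ = 1328710.67 cm³, ΣAȲ = 764553.56 cm³.
X̄ = 1328710.67/15238.89 = 87.19 cm; Ȳ = 764553.56/15238.89 = 50.17 cm.

X̄ = 87.19 cm, Ȳ = 50.17 cm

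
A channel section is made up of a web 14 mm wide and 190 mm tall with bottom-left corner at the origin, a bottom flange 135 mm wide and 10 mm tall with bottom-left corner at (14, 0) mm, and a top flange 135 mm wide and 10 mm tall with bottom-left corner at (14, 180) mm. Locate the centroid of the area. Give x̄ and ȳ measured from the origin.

web: A = 14 × 190 = 2660.00, centroid at (7.00, 95.00).
bottom flange: A = 135 × 10 = 1350.00, centroid at (81.50, 5.00).
top flange: A = 135 × 10 = 1350.00, centroid at (81.50, 185.00).
ΣA = 5360.00 mm², ΣAx̄ = 238670.00 mm³, ΣAȳ = 509200.00 mm³.
x̄ = 238670.00/5360.00 = 44.53 mm; ȳ = 509200.00/5360.00 = 95.00 mm.

x̄ = 44.53 mm, ȳ = 95.00 mm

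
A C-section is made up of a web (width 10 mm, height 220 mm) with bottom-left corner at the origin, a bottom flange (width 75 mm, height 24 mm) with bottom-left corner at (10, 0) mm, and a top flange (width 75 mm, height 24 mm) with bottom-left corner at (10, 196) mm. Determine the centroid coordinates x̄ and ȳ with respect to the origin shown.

Part | A | x̄ᵢ | ȳᵢ | A·x̄ᵢ | A·ȳᵢ
web | 2200.00 | 5.00 | 110.00 | 11000.00 | 242000.00
bottom flange | 1800.00 | 47.50 | 12.00 | 85500.00 | 21600.00
top flange | 1800.00 | 47.50 | 208.00 | 85500.00 | 374400.00
Σ | 5800.00 |  |  | 182000.00 | 638000.00
x̄ = 182000.00 / 5800.00 = 31.38 mm
ȳ = 638000.00 / 5800.00 = 110.00 mm

x̄ = 31.38 mm, ȳ = 110.00 mm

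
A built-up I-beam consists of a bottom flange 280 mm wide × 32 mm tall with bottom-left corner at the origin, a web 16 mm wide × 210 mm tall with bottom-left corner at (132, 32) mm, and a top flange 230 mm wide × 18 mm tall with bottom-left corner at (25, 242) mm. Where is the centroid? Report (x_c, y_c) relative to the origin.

bottom flange: A = 280 × 32 = 8960.00, centroid at (140.00, 16.00).
web: A = 16 × 210 = 3360.00, centroid at (140.00, 137.00).
top flange: A = 230 × 18 = 4140.00, centroid at (140.00, 251.00).
ΣA = 16460.00 mm²
ΣAx_c = (8960.00)(140.00) + (3360.00)(140.00) + (4140.00)(140.00) = 2304400.00 mm³
ΣAy_c = (8960.00)(16.00) + (3360.00)(137.00) + (4140.00)(251.00) = 1642820.00 mm³
x_c = 2304400.00 / 16460.00 = 140.00 mm
y_c = 1642820.00 / 16460.00 = 99.81 mm

x_c = 140.00 mm, y_c = 99.81 mm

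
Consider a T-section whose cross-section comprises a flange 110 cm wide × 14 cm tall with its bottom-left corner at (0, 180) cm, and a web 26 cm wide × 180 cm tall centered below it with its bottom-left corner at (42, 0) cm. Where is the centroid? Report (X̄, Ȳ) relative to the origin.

X̄ = 55.00 cm, Ȳ = 114.02 cm

web: A = 26 × 180 = 4680.00, centroid at (55.00, 90.00).
flange: A = 110 × 14 = 1540.00, centroid at (55.00, 187.00).
ΣA = 6220.00 cm², ΣAX̄ = 342100.00 cm³, ΣAȲ = 709180.00 cm³.
X̄ = 342100.00/6220.00 = 55.00 cm; Ȳ = 709180.00/6220.00 = 114.02 cm.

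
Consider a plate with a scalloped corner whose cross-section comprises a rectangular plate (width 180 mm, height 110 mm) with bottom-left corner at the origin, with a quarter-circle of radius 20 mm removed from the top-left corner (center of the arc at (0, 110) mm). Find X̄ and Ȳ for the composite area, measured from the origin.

plate: A = 180 × 110 = 19800.00, centroid at (90.00, 55.00).
removed quarter-circle: A = −¼π·20² = -314.16, centroid at (8.49, 101.51).
ΣA = 19485.84 mm², ΣAX̄ = 1779333.33 mm³, ΣAȲ = 1057109.15 mm³.
X̄ = 1779333.33/19485.84 = 91.31 mm; Ȳ = 1057109.15/19485.84 = 54.25 mm.

X̄ = 91.31 mm, Ȳ = 54.25 mm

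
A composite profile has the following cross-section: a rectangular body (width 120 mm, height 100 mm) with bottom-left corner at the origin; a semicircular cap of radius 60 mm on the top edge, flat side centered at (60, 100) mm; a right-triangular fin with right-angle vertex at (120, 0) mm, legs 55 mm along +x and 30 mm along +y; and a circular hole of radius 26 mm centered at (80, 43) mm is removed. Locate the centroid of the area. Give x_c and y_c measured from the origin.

rectangular body: A = 120 × 100 = 12000.00, centroid at (60.00, 50.00).
semicircular top: A = ½π·60² = 5654.87, centroid at (60.00, 125.46).
triangular fin: A = ½·55·30 = 825.00, centroid at (138.33, 10.00).
hole: A = −π·26² = -2123.72, centroid at (80.00, 43.00).
ΣA = 16356.15 mm², ΣAx_c = 1003519.68 mm³, ΣAy_c = 1226416.86 mm³.
x_c = 1003519.68/16356.15 = 61.35 mm; y_c = 1226416.86/16356.15 = 74.98 mm.

x_c = 61.35 mm, y_c = 74.98 mm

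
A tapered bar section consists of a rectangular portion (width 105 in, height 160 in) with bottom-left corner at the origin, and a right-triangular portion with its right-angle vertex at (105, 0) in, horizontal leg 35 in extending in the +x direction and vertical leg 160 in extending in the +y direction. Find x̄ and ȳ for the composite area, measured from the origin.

rectangular portion: A = 105 × 160 = 16800.00, centroid at (52.50, 80.00).
triangular portion: A = ½·35·160 = 2800.00, centroid at (116.67, 53.33).
ΣA = 19600.00 in², ΣAx̄ = 1208666.67 in³, ΣAȳ = 1493333.33 in³.
x̄ = 1208666.67/19600.00 = 61.67 in; ȳ = 1493333.33/19600.00 = 76.19 in.

x̄ = 61.67 in, ȳ = 76.19 in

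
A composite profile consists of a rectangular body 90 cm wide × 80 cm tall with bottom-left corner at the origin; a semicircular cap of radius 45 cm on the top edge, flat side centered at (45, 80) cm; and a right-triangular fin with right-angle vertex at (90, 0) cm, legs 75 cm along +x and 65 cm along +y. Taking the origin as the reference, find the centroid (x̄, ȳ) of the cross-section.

x̄ = 58.31 cm, ȳ = 51.18 cm

rectangular body: A = 90 × 80 = 7200.00, centroid at (45.00, 40.00).
semicircular top: A = ½π·45² = 3180.86, centroid at (45.00, 99.10).
triangular fin: A = ½·75·65 = 2437.50, centroid at (115.00, 21.67).
ΣA = 12818.36 cm², ΣAx̄ = 747451.32 cm³, ΣAȳ = 656031.50 cm³.
x̄ = 747451.32/12818.36 = 58.31 cm; ȳ = 656031.50/12818.36 = 51.18 cm.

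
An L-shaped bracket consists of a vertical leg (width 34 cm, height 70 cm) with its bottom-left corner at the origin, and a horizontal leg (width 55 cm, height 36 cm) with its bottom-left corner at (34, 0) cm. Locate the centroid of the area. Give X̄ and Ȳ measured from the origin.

vertical leg: A = 34 × 70 = 2380.00, centroid at (17.00, 35.00).
horizontal leg: A = 55 × 36 = 1980.00, centroid at (61.50, 18.00).
ΣA = 4360.00 cm²
ΣAX̄ = (2380.00)(17.00) + (1980.00)(61.50) = 162230.00 cm³
ΣAȲ = (2380.00)(35.00) + (1980.00)(18.00) = 118940.00 cm³
X̄ = 162230.00 / 4360.00 = 37.21 cm
Ȳ = 118940.00 / 4360.00 = 27.28 cm

X̄ = 37.21 cm, Ȳ = 27.28 cm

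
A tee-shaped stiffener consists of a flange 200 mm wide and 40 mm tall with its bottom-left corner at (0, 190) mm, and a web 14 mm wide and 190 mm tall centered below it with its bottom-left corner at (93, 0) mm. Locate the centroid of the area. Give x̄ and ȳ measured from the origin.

web: A = 14 × 190 = 2660.00, centroid at (100.00, 95.00).
flange: A = 200 × 40 = 8000.00, centroid at (100.00, 210.00).
ΣA = 10660.00 mm², ΣAx̄ = 1066000.00 mm³, ΣAȳ = 1932700.00 mm³.
x̄ = 1066000.00/10660.00 = 100.00 mm; ȳ = 1932700.00/10660.00 = 181.30 mm.

x̄ = 100.00 mm, ȳ = 181.30 mm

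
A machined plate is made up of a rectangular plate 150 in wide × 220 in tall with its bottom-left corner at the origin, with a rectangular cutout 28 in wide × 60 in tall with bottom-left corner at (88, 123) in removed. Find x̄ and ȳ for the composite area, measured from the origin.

plate: A = 150 × 220 = 33000.00, centroid at (75.00, 110.00).
hole: A = −(28 × 60) = -1680.00, centroid at (102.00, 153.00).
ΣA = 31320.00 in², ΣAx̄ = 2303640.00 in³, ΣAȳ = 3372960.00 in³.
x̄ = 2303640.00/31320.00 = 73.55 in; ȳ = 3372960.00/31320.00 = 107.69 in.

x̄ = 73.55 in, ȳ = 107.69 in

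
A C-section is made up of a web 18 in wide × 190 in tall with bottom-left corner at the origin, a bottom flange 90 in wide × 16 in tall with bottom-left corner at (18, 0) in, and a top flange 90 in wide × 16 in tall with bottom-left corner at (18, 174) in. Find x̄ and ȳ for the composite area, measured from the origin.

web: A = 18 × 190 = 3420.00, centroid at (9.00, 95.00).
bottom flange: A = 90 × 16 = 1440.00, centroid at (63.00, 8.00).
top flange: A = 90 × 16 = 1440.00, centroid at (63.00, 182.00).
ΣA = 6300.00 in²
ΣAx̄ = (3420.00)(9.00) + (1440.00)(63.00) + (1440.00)(63.00) = 212220.00 in³
ΣAȳ = (3420.00)(95.00) + (1440.00)(8.00) + (1440.00)(182.00) = 598500.00 in³
x̄ = 212220.00 / 6300.00 = 33.69 in
ȳ = 598500.00 / 6300.00 = 95.00 in

x̄ = 33.69 in, ȳ = 95.00 in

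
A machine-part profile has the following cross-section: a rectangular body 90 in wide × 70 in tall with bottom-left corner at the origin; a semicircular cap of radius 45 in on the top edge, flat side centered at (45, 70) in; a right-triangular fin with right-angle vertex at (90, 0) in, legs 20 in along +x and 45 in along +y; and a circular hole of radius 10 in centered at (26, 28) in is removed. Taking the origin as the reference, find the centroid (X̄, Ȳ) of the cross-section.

X̄ = 48.04 in, Ȳ = 52.19 in

Part | A | x̄ᵢ | ȳᵢ | A·x̄ᵢ | A·ȳᵢ
rectangular body | 6300.00 | 45.00 | 35.00 | 283500.00 | 220500.00
semicircular top | 3180.86 | 45.00 | 89.10 | 143138.82 | 283410.38
triangular fin | 450.00 | 96.67 | 15.00 | 43500.00 | 6750.00
hole | -314.16 | 26.00 | 28.00 | -8168.14 | -8796.46
Σ | 9616.70 |  |  | 461970.67 | 501863.92
X̄ = 461970.67 / 9616.70 = 48.04 in
Ȳ = 501863.92 / 9616.70 = 52.19 in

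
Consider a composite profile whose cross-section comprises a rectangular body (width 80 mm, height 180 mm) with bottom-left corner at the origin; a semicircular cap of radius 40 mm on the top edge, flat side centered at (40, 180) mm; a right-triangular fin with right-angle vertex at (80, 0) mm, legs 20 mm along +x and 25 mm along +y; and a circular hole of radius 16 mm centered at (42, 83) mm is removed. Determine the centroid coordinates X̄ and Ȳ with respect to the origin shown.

X̄ = 40.61 mm, Ȳ = 105.53 mm

rectangular body: A = 80 × 180 = 14400.00, centroid at (40.00, 90.00).
semicircular top: A = ½π·40² = 2513.27, centroid at (40.00, 196.98).
triangular fin: A = ½·20·25 = 250.00, centroid at (86.67, 8.33).
hole: A = −π·16² = -804.25, centroid at (42.00, 83.00).
ΣA = 16359.03 mm²
ΣAX̄ = (14400.00)(40.00) + (2513.27)(40.00) + (250.00)(86.67) + (-804.25)(42.00) = 664419.23 mm³
ΣAȲ = (14400.00)(90.00) + (2513.27)(196.98) + (250.00)(8.33) + (-804.25)(83.00) = 1726386.78 mm³
X̄ = 664419.23 / 16359.03 = 40.61 mm
Ȳ = 1726386.78 / 16359.03 = 105.53 mm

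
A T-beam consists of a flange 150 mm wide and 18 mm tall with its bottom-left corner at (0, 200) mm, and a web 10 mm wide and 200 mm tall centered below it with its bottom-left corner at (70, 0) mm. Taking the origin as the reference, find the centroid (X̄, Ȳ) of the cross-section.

X̄ = 75.00 mm, Ȳ = 162.62 mm

Part | A | x̄ᵢ | ȳᵢ | A·x̄ᵢ | A·ȳᵢ
web | 2000.00 | 75.00 | 100.00 | 150000.00 | 200000.00
flange | 2700.00 | 75.00 | 209.00 | 202500.00 | 564300.00
Σ | 4700.00 |  |  | 352500.00 | 764300.00
X̄ = 352500.00 / 4700.00 = 75.00 mm
Ȳ = 764300.00 / 4700.00 = 162.62 mm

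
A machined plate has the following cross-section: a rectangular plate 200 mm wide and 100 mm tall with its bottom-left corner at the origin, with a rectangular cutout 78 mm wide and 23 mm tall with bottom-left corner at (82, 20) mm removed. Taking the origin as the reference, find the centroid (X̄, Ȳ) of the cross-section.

X̄ = 97.93 mm, Ȳ = 51.82 mm

plate: A = 200 × 100 = 20000.00, centroid at (100.00, 50.00).
hole: A = −(78 × 23) = -1794.00, centroid at (121.00, 31.50).
ΣA = 18206.00 mm², ΣAX̄ = 1782926.00 mm³, ΣAȲ = 943489.00 mm³.
X̄ = 1782926.00/18206.00 = 97.93 mm; Ȳ = 943489.00/18206.00 = 51.82 mm.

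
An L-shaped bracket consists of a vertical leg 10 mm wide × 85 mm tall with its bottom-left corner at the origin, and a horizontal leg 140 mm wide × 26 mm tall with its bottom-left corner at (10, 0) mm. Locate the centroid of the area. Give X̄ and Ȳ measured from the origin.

vertical leg: A = 10 × 85 = 850.00, centroid at (5.00, 42.50).
horizontal leg: A = 140 × 26 = 3640.00, centroid at (80.00, 13.00).
ΣA = 4490.00 mm²
ΣAX̄ = (850.00)(5.00) + (3640.00)(80.00) = 295450.00 mm³
ΣAȲ = (850.00)(42.50) + (3640.00)(13.00) = 83445.00 mm³
X̄ = 295450.00 / 4490.00 = 65.80 mm
Ȳ = 83445.00 / 4490.00 = 18.58 mm

X̄ = 65.80 mm, Ȳ = 18.58 mm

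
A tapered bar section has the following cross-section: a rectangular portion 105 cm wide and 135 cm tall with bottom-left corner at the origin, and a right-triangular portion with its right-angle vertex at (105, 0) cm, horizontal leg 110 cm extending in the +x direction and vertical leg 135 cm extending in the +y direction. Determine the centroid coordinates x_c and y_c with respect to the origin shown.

rectangular portion: A = 105 × 135 = 14175.00, centroid at (52.50, 67.50).
triangular portion: A = ½·110·135 = 7425.00, centroid at (141.67, 45.00).
ΣA = 21600.00 cm²
ΣAx_c = (14175.00)(52.50) + (7425.00)(141.67) = 1796062.50 cm³
ΣAy_c = (14175.00)(67.50) + (7425.00)(45.00) = 1290937.50 cm³
x_c = 1796062.50 / 21600.00 = 83.15 cm
y_c = 1290937.50 / 21600.00 = 59.77 cm

x_c = 83.15 cm, y_c = 59.77 cm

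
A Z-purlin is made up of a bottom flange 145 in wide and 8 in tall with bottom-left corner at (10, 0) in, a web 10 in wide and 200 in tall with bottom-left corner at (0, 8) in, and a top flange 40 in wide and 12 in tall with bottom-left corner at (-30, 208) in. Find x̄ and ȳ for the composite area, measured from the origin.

bottom flange: A = 145 × 8 = 1160.00, centroid at (82.50, 4.00).
web: A = 10 × 200 = 2000.00, centroid at (5.00, 108.00).
top flange: A = 40 × 12 = 480.00, centroid at (-10.00, 214.00).
ΣA = 3640.00 in²
ΣAx̄ = (1160.00)(82.50) + (2000.00)(5.00) + (480.00)(-10.00) = 100900.00 in³
ΣAȳ = (1160.00)(4.00) + (2000.00)(108.00) + (480.00)(214.00) = 323360.00 in³
x̄ = 100900.00 / 3640.00 = 27.72 in
ȳ = 323360.00 / 3640.00 = 88.84 in

x̄ = 27.72 in, ȳ = 88.84 in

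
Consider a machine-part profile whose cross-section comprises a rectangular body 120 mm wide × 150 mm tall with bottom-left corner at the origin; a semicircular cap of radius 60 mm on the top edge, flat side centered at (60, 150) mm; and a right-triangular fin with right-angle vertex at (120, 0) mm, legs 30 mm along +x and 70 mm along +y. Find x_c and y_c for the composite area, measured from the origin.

rectangular body: A = 120 × 150 = 18000.00, centroid at (60.00, 75.00).
semicircular top: A = ½π·60² = 5654.87, centroid at (60.00, 175.46).
triangular fin: A = ½·30·70 = 1050.00, centroid at (130.00, 23.33).
ΣA = 24704.87 mm², ΣAx_c = 1555792.01 mm³, ΣAy_c = 2366730.02 mm³.
x_c = 1555792.01/24704.87 = 62.98 mm; y_c = 2366730.02/24704.87 = 95.80 mm.

x_c = 62.98 mm, y_c = 95.80 mm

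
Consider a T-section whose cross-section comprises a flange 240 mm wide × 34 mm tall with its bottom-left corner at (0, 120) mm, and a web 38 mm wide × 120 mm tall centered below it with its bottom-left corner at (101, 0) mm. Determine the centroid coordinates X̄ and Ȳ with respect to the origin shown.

web: A = 38 × 120 = 4560.00, centroid at (120.00, 60.00).
flange: A = 240 × 34 = 8160.00, centroid at (120.00, 137.00).
ΣA = 12720.00 mm²
ΣAX̄ = (4560.00)(120.00) + (8160.00)(120.00) = 1526400.00 mm³
ΣAȲ = (4560.00)(60.00) + (8160.00)(137.00) = 1391520.00 mm³
X̄ = 1526400.00 / 12720.00 = 120.00 mm
Ȳ = 1391520.00 / 12720.00 = 109.40 mm

X̄ = 120.00 mm, Ȳ = 109.40 mm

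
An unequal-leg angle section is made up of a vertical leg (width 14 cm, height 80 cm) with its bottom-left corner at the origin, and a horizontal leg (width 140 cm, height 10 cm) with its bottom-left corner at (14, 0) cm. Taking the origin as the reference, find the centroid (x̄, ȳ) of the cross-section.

x̄ = 49.78 cm, ȳ = 20.56 cm

Part | A | x̄ᵢ | ȳᵢ | A·x̄ᵢ | A·ȳᵢ
vertical leg | 1120.00 | 7.00 | 40.00 | 7840.00 | 44800.00
horizontal leg | 1400.00 | 84.00 | 5.00 | 117600.00 | 7000.00
Σ | 2520.00 |  |  | 125440.00 | 51800.00
x̄ = 125440.00 / 2520.00 = 49.78 cm
ȳ = 51800.00 / 2520.00 = 20.56 cm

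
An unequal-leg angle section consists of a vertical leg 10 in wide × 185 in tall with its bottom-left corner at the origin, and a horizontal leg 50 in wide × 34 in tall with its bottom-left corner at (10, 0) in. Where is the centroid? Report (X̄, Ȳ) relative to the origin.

vertical leg: A = 10 × 185 = 1850.00, centroid at (5.00, 92.50).
horizontal leg: A = 50 × 34 = 1700.00, centroid at (35.00, 17.00).
ΣA = 3550.00 in², ΣAX̄ = 68750.00 in³, ΣAȲ = 200025.00 in³.
X̄ = 68750.00/3550.00 = 19.37 in; Ȳ = 200025.00/3550.00 = 56.35 in.

X̄ = 19.37 in, Ȳ = 56.35 in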